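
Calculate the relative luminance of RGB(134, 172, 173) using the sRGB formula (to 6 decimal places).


Linearize each channel (sRGB transfer function): c = v/255; c_lin = c/12.92 if c ≤ 0.04045, else ((c+0.055)/1.055)^2.4
  R: 134/255 ≈ 0.525490 > 0.04045 → ((0.525490+0.055)/1.055)^2.4 ≈ 0.238398
  G: 172/255 ≈ 0.674510 > 0.04045 → ((0.674510+0.055)/1.055)^2.4 ≈ 0.412543
  B: 173/255 ≈ 0.678431 > 0.04045 → ((0.678431+0.055)/1.055)^2.4 ≈ 0.417885
R_lin = 0.238398, G_lin = 0.412543, B_lin = 0.417885
L = 0.2126×R + 0.7152×G + 0.0722×B
L = 0.2126×0.238398 + 0.7152×0.412543 + 0.0722×0.417885
L ≈ 0.375905


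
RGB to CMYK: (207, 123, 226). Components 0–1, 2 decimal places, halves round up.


R'=207/255≈0.8118, G'=123/255≈0.4824, B'=226/255≈0.8863
K = 1 - max(R',G',B') = 1 - 226/255 = 29/255 = 0.11372… → 0.11
(1-R'-K)/(1-K) simplifies to (max-R)/max with max = 226:
C = (226-207)/226 = 19/226 = 0.08407… → 0.08
M = (226-123)/226 = 103/226 = 0.45575… → 0.46
Y = (226-226)/226 = 0/226 = 0 → 0.00
= CMYK(0.08, 0.46, 0.00, 0.11)


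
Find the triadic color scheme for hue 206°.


Triadic: equally spaced at 120° intervals
H1 = 206°
H2 = (206 + 120) mod 360 = 326°
H3 = (206 + 240) mod 360 = 86°
Triadic = 206°, 326°, 86°


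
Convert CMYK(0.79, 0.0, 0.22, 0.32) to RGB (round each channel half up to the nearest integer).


R = 255 × (1-C) × (1-K) = 255 × 0.21 × 0.68 = 36.414 → 36
G = 255 × (1-M) × (1-K) = 255 × 1.00 × 0.68 = 173.4 → 173
B = 255 × (1-Y) × (1-K) = 255 × 0.78 × 0.68 = 135.252 → 135
= RGB(36, 173, 135)


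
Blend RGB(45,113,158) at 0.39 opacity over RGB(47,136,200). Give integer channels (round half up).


C = α×F + (1-α)×B, with 1-α = 0.61
R: 0.39×45 + 0.61×47 = 17.55 + 28.67 = 46.22 → 46
G: 0.39×113 + 0.61×136 = 44.07 + 82.96 = 127.03 → 127
B: 0.39×158 + 0.61×200 = 61.62 + 122.00 = 183.62 → 184
= RGB(46, 127, 184)


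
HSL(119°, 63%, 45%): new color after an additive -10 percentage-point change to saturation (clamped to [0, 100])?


Original S = 63%
Adjustment = -10 percentage points
New S = 63 + (-10) = 53
Clamp to [0, 100] → 53
= HSL(119°, 53%, 45%)


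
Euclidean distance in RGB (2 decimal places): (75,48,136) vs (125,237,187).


d = √[(R₁-R₂)² + (G₁-G₂)² + (B₁-B₂)²]
d = √[(75-125)² + (48-237)² + (136-187)²]
d = √[2500 + 35721 + 2601]
d = √40822
d ≈ 202.04


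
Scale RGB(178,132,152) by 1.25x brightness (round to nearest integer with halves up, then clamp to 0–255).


Multiply each channel by 1.25, round half up, clamp to [0, 255]
R: 178×1.25 = 222.5 → round → 223
G: 132×1.25 = 165
B: 152×1.25 = 190
= RGB(223, 165, 190)


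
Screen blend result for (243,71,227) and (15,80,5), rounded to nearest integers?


Screen: C = 255 - (255-A)×(255-B)/255, rounded to nearest integer
R: 255 - (255-243)×(255-15)/255 = 255 - 2880/255 ≈ 255 - 11.294 = 243.706 → 244
G: 255 - (255-71)×(255-80)/255 = 255 - 32200/255 ≈ 255 - 126.275 = 128.725 → 129
B: 255 - (255-227)×(255-5)/255 = 255 - 7000/255 ≈ 255 - 27.451 = 227.549 → 228
= RGB(244, 129, 228)


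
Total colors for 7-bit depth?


Colors = 2^bits = 2^7
= 128 colors


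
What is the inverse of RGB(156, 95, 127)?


Invert: (255-R, 255-G, 255-B)
R: 255-156 = 99
G: 255-95 = 160
B: 255-127 = 128
= RGB(99, 160, 128)


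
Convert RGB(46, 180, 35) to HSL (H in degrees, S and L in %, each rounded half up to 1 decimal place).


Normalize: R'=46/255≈0.1804, G'=180/255≈0.7059, B'=35/255≈0.1373
Max=180/255, Min=35/255, Δ=Max-Min=145/255
L = (Max+Min)/2 = (180+35)/510 = 215/510 = 0.42156… → L = 42.2%
L ≤ 0.5 → S = Δ/(Max+Min) = 145/(180+35) = 145/215 = 0.67441… → S = 67.4%
(the 1/255 factors cancel in S and H, so raw channel differences can be used)
Max is G' → H = 60 × ((B-R)/Δ + 2) = 60 × ((35-46)/145 + 2)
  -11/145 + 2 = -0.0758… + 2 = 1.9241…
  H = 60 × 1.9241… = 115.448…° → H = 115.4°
= HSL(115.4°, 67.4%, 42.2%)


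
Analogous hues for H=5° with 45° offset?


Base hue: 5°
Left analog: (5 - 45) mod 360 = 320°
Right analog: (5 + 45) mod 360 = 50°
Analogous hues = 320° and 50°


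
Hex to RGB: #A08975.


A0 → 160 (R)
89 → 137 (G)
75 → 117 (B)
= RGB(160, 137, 117)


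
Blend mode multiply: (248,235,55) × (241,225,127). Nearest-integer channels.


Multiply: C = A×B/255, rounded to nearest integer
R: 248×241/255 = 59768/255 ≈ 234.384 → 234
G: 235×225/255 = 52875/255 ≈ 207.353 → 207
B: 55×127/255 = 6985/255 ≈ 27.392 → 27
= RGB(234, 207, 27)


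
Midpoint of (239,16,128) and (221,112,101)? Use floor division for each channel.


Midpoint: each channel = ⌊(C₁+C₂)/2⌋
R: ⌊(239+221)/2⌋ = 230
G: ⌊(16+112)/2⌋ = 64
B: ⌊(128+101)/2⌋ = 114
= RGB(230, 64, 114)


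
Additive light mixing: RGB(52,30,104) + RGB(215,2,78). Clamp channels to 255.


Additive: each channel = min(255, C₁+C₂)
R: 52+215 = 267 → 255
G: 30+2 = 32 → 32
B: 104+78 = 182 → 182
= RGB(255, 32, 182)


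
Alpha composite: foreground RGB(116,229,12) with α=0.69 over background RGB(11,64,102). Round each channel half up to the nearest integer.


C = α×F + (1-α)×B, with 1-α = 0.31
R: 0.69×116 + 0.31×11 = 80.04 + 3.41 = 83.45 → 83
G: 0.69×229 + 0.31×64 = 158.01 + 19.84 = 177.85 → 178
B: 0.69×12 + 0.31×102 = 8.28 + 31.62 = 39.90 → 40
= RGB(83, 178, 40)


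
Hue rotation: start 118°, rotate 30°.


New hue = (H + rotation) mod 360
New hue = (118 + 30) mod 360
= 148 mod 360
= 148°


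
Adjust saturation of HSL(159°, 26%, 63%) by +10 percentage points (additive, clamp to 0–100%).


Original S = 26%
Adjustment = +10 percentage points
New S = 26 + (10) = 36
Clamp to [0, 100] → 36
= HSL(159°, 36%, 63%)


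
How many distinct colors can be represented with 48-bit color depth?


Colors = 2^bits = 2^48
= 281,474,976,710,656 colors


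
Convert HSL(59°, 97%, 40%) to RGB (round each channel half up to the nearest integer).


H=59°, S=0.97, L=0.40
C = (1-|2L-1|)×S = (1-|-0.20|)×0.97 = 0.776
H' = H/60 = 59/60 ≈ 0.9833; X = C×(1-|H' mod 2 - 1|) ≈ 0.7631
m = L - C/2 = 0.40 - 0.388 = 0.012
Sector ⌊H'⌋ = 0 → (R',G',B') = (0.776, ≈0.7631, 0.0)
RGB = ((R'+m)×255, (G'+m)×255, (B'+m)×255) = (200.94, 197.642, 3.06)
Round half up → RGB(201, 198, 3)


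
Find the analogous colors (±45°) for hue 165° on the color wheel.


Base hue: 165°
Left analog: (165 - 45) mod 360 = 120°
Right analog: (165 + 45) mod 360 = 210°
Analogous hues = 120° and 210°


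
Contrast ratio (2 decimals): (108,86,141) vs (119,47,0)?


Linearize each sRGB channel c=v/255: c/12.92 if c ≤ 0.04045 else ((c+0.055)/1.055)^2.4
L = 0.2126×R_lin + 0.7152×G_lin + 0.0722×B_lin
Color 1 (108,86,141):
  R=108: 108/255≈0.4235 > 0.04045 → ((0.4235+0.055)/1.055)^2.4 ≈ 0.14996
  G=86: 86/255≈0.3373 > 0.04045 → ((0.3373+0.055)/1.055)^2.4 ≈ 0.09306
  B=141: 141/255≈0.5529 > 0.04045 → ((0.5529+0.055)/1.055)^2.4 ≈ 0.26636
  L1 = 0.2126×0.14996 + 0.7152×0.09306 + 0.0722×0.26636 ≈ 0.11767
Color 2 (119,47,0):
  R=119: 119/255≈0.4667 > 0.04045 → ((0.4667+0.055)/1.055)^2.4 ≈ 0.18447
  G=47: 47/255≈0.1843 > 0.04045 → ((0.1843+0.055)/1.055)^2.4 ≈ 0.02843
  B=0: 0/255≈0.0000 ≤ 0.04045 → 0.0000/12.92 ≈ 0.00000
  L2 = 0.2126×0.18447 + 0.7152×0.02843 + 0.0722×0.00000 ≈ 0.05955
Lighter = 0.11767, Darker = 0.05955
Ratio = (L_lighter + 0.05) / (L_darker + 0.05)
Ratio = (0.11767 + 0.05) / (0.05955 + 0.05) = 0.16767 / 0.10955 ≈ 1.5305
Ratio ≈ 1.53:1


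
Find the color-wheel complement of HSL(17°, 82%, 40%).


Complement = opposite side of color wheel = hue + 180°
H' = (17 + 180) mod 360 = 197°
S and L unchanged.
= HSL(197°, 82%, 40%)


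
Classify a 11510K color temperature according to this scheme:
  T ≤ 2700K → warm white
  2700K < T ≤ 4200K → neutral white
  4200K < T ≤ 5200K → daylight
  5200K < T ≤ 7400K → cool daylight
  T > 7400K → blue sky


Temperature: 11510K
11510K > 7400K → blue sky
Classification: blue sky


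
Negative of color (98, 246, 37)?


Invert: (255-R, 255-G, 255-B)
R: 255-98 = 157
G: 255-246 = 9
B: 255-37 = 218
= RGB(157, 9, 218)


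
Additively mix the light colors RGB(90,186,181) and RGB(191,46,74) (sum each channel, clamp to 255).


Additive: each channel = min(255, C₁+C₂)
R: 90+191 = 281 → 255
G: 186+46 = 232 → 232
B: 181+74 = 255 → 255
= RGB(255, 232, 255)


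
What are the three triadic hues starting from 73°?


Triadic: equally spaced at 120° intervals
H1 = 73°
H2 = (73 + 120) mod 360 = 193°
H3 = (73 + 240) mod 360 = 313°
Triadic = 73°, 193°, 313°


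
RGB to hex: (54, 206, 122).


R = 54 → 36 (hex)
G = 206 → CE (hex)
B = 122 → 7A (hex)
Hex = #36CE7A


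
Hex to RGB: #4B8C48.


4B → 75 (R)
8C → 140 (G)
48 → 72 (B)
= RGB(75, 140, 72)


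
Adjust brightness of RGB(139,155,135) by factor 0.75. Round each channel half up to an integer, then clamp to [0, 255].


Multiply each channel by 0.75, round half up, clamp to [0, 255]
R: 139×0.75 = 104.25 → round → 104
G: 155×0.75 = 116.25 → round → 116
B: 135×0.75 = 101.25 → round → 101
= RGB(104, 116, 101)


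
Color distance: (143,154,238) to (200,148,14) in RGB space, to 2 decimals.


d = √[(R₁-R₂)² + (G₁-G₂)² + (B₁-B₂)²]
d = √[(143-200)² + (154-148)² + (238-14)²]
d = √[3249 + 36 + 50176]
d = √53461
d ≈ 231.22


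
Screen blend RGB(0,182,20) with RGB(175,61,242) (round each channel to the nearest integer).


Screen: C = 255 - (255-A)×(255-B)/255, rounded to nearest integer
R: 255 - (255-0)×(255-175)/255 = 255 - 20400/255 ≈ 255 - 80.000 = 175.000 → 175
G: 255 - (255-182)×(255-61)/255 = 255 - 14162/255 ≈ 255 - 55.537 = 199.463 → 199
B: 255 - (255-20)×(255-242)/255 = 255 - 3055/255 ≈ 255 - 11.980 = 243.020 → 243
= RGB(175, 199, 243)


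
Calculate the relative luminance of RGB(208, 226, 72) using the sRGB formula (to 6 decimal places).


Linearize each channel (sRGB transfer function): c = v/255; c_lin = c/12.92 if c ≤ 0.04045, else ((c+0.055)/1.055)^2.4
  R: 208/255 ≈ 0.815686 > 0.04045 → ((0.815686+0.055)/1.055)^2.4 ≈ 0.630757
  G: 226/255 ≈ 0.886275 > 0.04045 → ((0.886275+0.055)/1.055)^2.4 ≈ 0.760525
  B: 72/255 ≈ 0.282353 > 0.04045 → ((0.282353+0.055)/1.055)^2.4 ≈ 0.064803
R_lin = 0.630757, G_lin = 0.760525, B_lin = 0.064803
L = 0.2126×R + 0.7152×G + 0.0722×B
L = 0.2126×0.630757 + 0.7152×0.760525 + 0.0722×0.064803
L ≈ 0.682705


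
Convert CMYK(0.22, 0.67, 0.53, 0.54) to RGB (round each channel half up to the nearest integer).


R = 255 × (1-C) × (1-K) = 255 × 0.78 × 0.46 = 91.494 → 91
G = 255 × (1-M) × (1-K) = 255 × 0.33 × 0.46 = 38.709 → 39
B = 255 × (1-Y) × (1-K) = 255 × 0.47 × 0.46 = 55.131 → 55
= RGB(91, 39, 55)


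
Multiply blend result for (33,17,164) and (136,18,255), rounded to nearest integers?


Multiply: C = A×B/255, rounded to nearest integer
R: 33×136/255 = 4488/255 ≈ 17.600 → 18
G: 17×18/255 = 306/255 ≈ 1.200 → 1
B: 164×255/255 = 41820/255 ≈ 164.000 → 164
= RGB(18, 1, 164)


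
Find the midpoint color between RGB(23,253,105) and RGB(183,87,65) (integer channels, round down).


Midpoint: each channel = ⌊(C₁+C₂)/2⌋
R: ⌊(23+183)/2⌋ = 103
G: ⌊(253+87)/2⌋ = 170
B: ⌊(105+65)/2⌋ = 85
= RGB(103, 170, 85)


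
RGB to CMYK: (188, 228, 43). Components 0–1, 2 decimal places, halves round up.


R'=188/255≈0.7373, G'=228/255≈0.8941, B'=43/255≈0.1686
K = 1 - max(R',G',B') = 1 - 228/255 = 27/255 = 0.10588… → 0.11
(1-R'-K)/(1-K) simplifies to (max-R)/max with max = 228:
C = (228-188)/228 = 40/228 = 0.17543… → 0.18
M = (228-228)/228 = 0/228 = 0 → 0.00
Y = (228-43)/228 = 185/228 = 0.81140… → 0.81
= CMYK(0.18, 0.00, 0.81, 0.11)


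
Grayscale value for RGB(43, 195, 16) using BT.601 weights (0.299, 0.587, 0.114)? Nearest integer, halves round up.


Gray = 0.299×R + 0.587×G + 0.114×B
Gray = 0.299×43 + 0.587×195 + 0.114×16
Gray = 12.857 + 114.465 + 1.824
Gray = 129.146 → round half up → 129
Gray = 129


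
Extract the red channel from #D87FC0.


Color: #D87FC0
R = D8 = 216
G = 7F = 127
B = C0 = 192
Red = 216


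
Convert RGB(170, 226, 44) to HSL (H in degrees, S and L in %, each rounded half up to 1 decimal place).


Normalize: R'=170/255≈0.6667, G'=226/255≈0.8863, B'=44/255≈0.1725
Max=226/255, Min=44/255, Δ=Max-Min=182/255
L = (Max+Min)/2 = (226+44)/510 = 270/510 = 0.52941… → L = 52.9%
L > 0.5 → S = Δ/(2-Max-Min) = 182/(510-226-44) = 182/240 = 0.75833… → S = 75.8%
(the 1/255 factors cancel in S and H, so raw channel differences can be used)
Max is G' → H = 60 × ((B-R)/Δ + 2) = 60 × ((44-170)/182 + 2)
  -126/182 + 2 = -0.6923… + 2 = 1.3076…
  H = 60 × 1.3076… = 78.461…° → H = 78.5°
= HSL(78.5°, 75.8%, 52.9%)


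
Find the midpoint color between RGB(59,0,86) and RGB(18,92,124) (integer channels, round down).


Midpoint: each channel = ⌊(C₁+C₂)/2⌋
R: ⌊(59+18)/2⌋ = 38
G: ⌊(0+92)/2⌋ = 46
B: ⌊(86+124)/2⌋ = 105
= RGB(38, 46, 105)


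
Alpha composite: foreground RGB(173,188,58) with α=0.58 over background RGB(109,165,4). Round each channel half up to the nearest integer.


C = α×F + (1-α)×B, with 1-α = 0.42
R: 0.58×173 + 0.42×109 = 100.34 + 45.78 = 146.12 → 146
G: 0.58×188 + 0.42×165 = 109.04 + 69.30 = 178.34 → 178
B: 0.58×58 + 0.42×4 = 33.64 + 1.68 = 35.32 → 35
= RGB(146, 178, 35)


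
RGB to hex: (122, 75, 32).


R = 122 → 7A (hex)
G = 75 → 4B (hex)
B = 32 → 20 (hex)
Hex = #7A4B20


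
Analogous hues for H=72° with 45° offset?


Base hue: 72°
Left analog: (72 - 45) mod 360 = 27°
Right analog: (72 + 45) mod 360 = 117°
Analogous hues = 27° and 117°


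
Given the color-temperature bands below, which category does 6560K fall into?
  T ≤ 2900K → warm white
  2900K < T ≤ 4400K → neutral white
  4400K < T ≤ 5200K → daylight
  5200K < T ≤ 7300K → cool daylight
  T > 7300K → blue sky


Temperature: 6560K
5200K < 6560K ≤ 7300K → cool daylight
Classification: cool daylight


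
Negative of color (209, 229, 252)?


Invert: (255-R, 255-G, 255-B)
R: 255-209 = 46
G: 255-229 = 26
B: 255-252 = 3
= RGB(46, 26, 3)


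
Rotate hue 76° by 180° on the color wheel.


New hue = (H + rotation) mod 360
New hue = (76 + 180) mod 360
= 256 mod 360
= 256°


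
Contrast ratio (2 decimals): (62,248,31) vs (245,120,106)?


Linearize each sRGB channel c=v/255: c/12.92 if c ≤ 0.04045 else ((c+0.055)/1.055)^2.4
L = 0.2126×R_lin + 0.7152×G_lin + 0.0722×B_lin
Color 1 (62,248,31):
  R=62: 62/255≈0.2431 > 0.04045 → ((0.2431+0.055)/1.055)^2.4 ≈ 0.04817
  G=248: 248/255≈0.9725 > 0.04045 → ((0.9725+0.055)/1.055)^2.4 ≈ 0.93869
  B=31: 31/255≈0.1216 > 0.04045 → ((0.1216+0.055)/1.055)^2.4 ≈ 0.01370
  L1 = 0.2126×0.04817 + 0.7152×0.93869 + 0.0722×0.01370 ≈ 0.68258
Color 2 (245,120,106):
  R=245: 245/255≈0.9608 > 0.04045 → ((0.9608+0.055)/1.055)^2.4 ≈ 0.91310
  G=120: 120/255≈0.4706 > 0.04045 → ((0.4706+0.055)/1.055)^2.4 ≈ 0.18782
  B=106: 106/255≈0.4157 > 0.04045 → ((0.4157+0.055)/1.055)^2.4 ≈ 0.14413
  L2 = 0.2126×0.91310 + 0.7152×0.18782 + 0.0722×0.14413 ≈ 0.33886
Lighter = 0.68258, Darker = 0.33886
Ratio = (L_lighter + 0.05) / (L_darker + 0.05)
Ratio = (0.68258 + 0.05) / (0.33886 + 0.05) = 0.73258 / 0.38886 ≈ 1.8839
Ratio ≈ 1.88:1


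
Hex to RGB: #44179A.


44 → 68 (R)
17 → 23 (G)
9A → 154 (B)
= RGB(68, 23, 154)


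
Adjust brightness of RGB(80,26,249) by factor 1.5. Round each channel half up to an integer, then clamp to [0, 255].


Multiply each channel by 1.5, round half up, clamp to [0, 255]
R: 80×1.5 = 120
G: 26×1.5 = 39
B: 249×1.5 = 373.5 → round → 374 → clamp → 255
= RGB(120, 39, 255)


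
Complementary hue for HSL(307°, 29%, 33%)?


Complement = opposite side of color wheel = hue + 180°
H' = (307 + 180) mod 360 = 127°
S and L unchanged.
= HSL(127°, 29%, 33%)


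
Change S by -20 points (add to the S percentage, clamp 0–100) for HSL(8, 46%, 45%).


Original S = 46%
Adjustment = -20 percentage points
New S = 46 + (-20) = 26
Clamp to [0, 100] → 26
= HSL(8°, 26%, 45%)


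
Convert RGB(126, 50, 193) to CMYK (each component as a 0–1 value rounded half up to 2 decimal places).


R'=126/255≈0.4941, G'=50/255≈0.1961, B'=193/255≈0.7569
K = 1 - max(R',G',B') = 1 - 193/255 = 62/255 = 0.24313… → 0.24
(1-R'-K)/(1-K) simplifies to (max-R)/max with max = 193:
C = (193-126)/193 = 67/193 = 0.34715… → 0.35
M = (193-50)/193 = 143/193 = 0.74093… → 0.74
Y = (193-193)/193 = 0/193 = 0 → 0.00
= CMYK(0.35, 0.74, 0.00, 0.24)


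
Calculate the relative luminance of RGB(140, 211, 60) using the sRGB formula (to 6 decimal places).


Linearize each channel (sRGB transfer function): c = v/255; c_lin = c/12.92 if c ≤ 0.04045, else ((c+0.055)/1.055)^2.4
  R: 140/255 ≈ 0.549020 > 0.04045 → ((0.549020+0.055)/1.055)^2.4 ≈ 0.262251
  G: 211/255 ≈ 0.827451 > 0.04045 → ((0.827451+0.055)/1.055)^2.4 ≈ 0.651406
  B: 60/255 ≈ 0.235294 > 0.04045 → ((0.235294+0.055)/1.055)^2.4 ≈ 0.045186
R_lin = 0.262251, G_lin = 0.651406, B_lin = 0.045186
L = 0.2126×R + 0.7152×G + 0.0722×B
L = 0.2126×0.262251 + 0.7152×0.651406 + 0.0722×0.045186
L ≈ 0.524902


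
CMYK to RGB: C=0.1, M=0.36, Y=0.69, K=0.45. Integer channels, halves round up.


R = 255 × (1-C) × (1-K) = 255 × 0.90 × 0.55 = 126.225 → 126
G = 255 × (1-M) × (1-K) = 255 × 0.64 × 0.55 = 89.76 → 90
B = 255 × (1-Y) × (1-K) = 255 × 0.31 × 0.55 = 43.4775 → 43
= RGB(126, 90, 43)


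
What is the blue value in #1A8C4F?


Color: #1A8C4F
R = 1A = 26
G = 8C = 140
B = 4F = 79
Blue = 79


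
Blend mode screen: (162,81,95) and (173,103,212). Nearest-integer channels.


Screen: C = 255 - (255-A)×(255-B)/255, rounded to nearest integer
R: 255 - (255-162)×(255-173)/255 = 255 - 7626/255 ≈ 255 - 29.906 = 225.094 → 225
G: 255 - (255-81)×(255-103)/255 = 255 - 26448/255 ≈ 255 - 103.718 = 151.282 → 151
B: 255 - (255-95)×(255-212)/255 = 255 - 6880/255 ≈ 255 - 26.980 = 228.020 → 228
= RGB(225, 151, 228)


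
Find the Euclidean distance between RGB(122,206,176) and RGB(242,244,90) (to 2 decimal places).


d = √[(R₁-R₂)² + (G₁-G₂)² + (B₁-B₂)²]
d = √[(122-242)² + (206-244)² + (176-90)²]
d = √[14400 + 1444 + 7396]
d = √23240
d ≈ 152.45


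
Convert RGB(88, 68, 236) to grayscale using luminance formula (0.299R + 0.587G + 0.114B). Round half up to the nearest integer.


Gray = 0.299×R + 0.587×G + 0.114×B
Gray = 0.299×88 + 0.587×68 + 0.114×236
Gray = 26.312 + 39.916 + 26.904
Gray = 93.132 → round half up → 93
Gray = 93


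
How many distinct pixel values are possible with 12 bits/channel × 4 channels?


Total bits = 12 bits/channel × 4 channels = 48 bits
Distinct pixel values = 2^48
= 281,474,976,710,656 pixel values


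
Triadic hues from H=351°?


Triadic: equally spaced at 120° intervals
H1 = 351°
H2 = (351 + 120) mod 360 = 111°
H3 = (351 + 240) mod 360 = 231°
Triadic = 351°, 111°, 231°


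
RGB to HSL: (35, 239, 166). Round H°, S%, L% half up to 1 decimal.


Normalize: R'=35/255≈0.1373, G'=239/255≈0.9373, B'=166/255≈0.6510
Max=239/255, Min=35/255, Δ=Max-Min=204/255
L = (Max+Min)/2 = (239+35)/510 = 274/510 = 0.53725… → L = 53.7%
L > 0.5 → S = Δ/(2-Max-Min) = 204/(510-239-35) = 204/236 = 0.86440… → S = 86.4%
(the 1/255 factors cancel in S and H, so raw channel differences can be used)
Max is G' → H = 60 × ((B-R)/Δ + 2) = 60 × ((166-35)/204 + 2)
  131/204 + 2 = 0.6421… + 2 = 2.6421…
  H = 60 × 2.6421… = 158.529…° → H = 158.5°
= HSL(158.5°, 86.4%, 53.7%)


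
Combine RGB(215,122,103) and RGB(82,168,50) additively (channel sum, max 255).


Additive: each channel = min(255, C₁+C₂)
R: 215+82 = 297 → 255
G: 122+168 = 290 → 255
B: 103+50 = 153 → 153
= RGB(255, 255, 153)


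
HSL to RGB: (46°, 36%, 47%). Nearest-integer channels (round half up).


H=46°, S=0.36, L=0.47
C = (1-|2L-1|)×S = (1-|-0.06|)×0.36 = 0.3384
H' = H/60 = 46/60 ≈ 0.7667; X = C×(1-|H' mod 2 - 1|) = 0.25944
m = L - C/2 = 0.47 - 0.1692 = 0.3008
Sector ⌊H'⌋ = 0 → (R',G',B') = (0.3384, 0.25944, 0.0)
RGB = ((R'+m)×255, (G'+m)×255, (B'+m)×255) = (162.996, 142.8612, 76.704)
Round half up → RGB(163, 143, 77)


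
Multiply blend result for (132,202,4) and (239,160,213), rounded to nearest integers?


Multiply: C = A×B/255, rounded to nearest integer
R: 132×239/255 = 31548/255 ≈ 123.718 → 124
G: 202×160/255 = 32320/255 ≈ 126.745 → 127
B: 4×213/255 = 852/255 ≈ 3.341 → 3
= RGB(124, 127, 3)


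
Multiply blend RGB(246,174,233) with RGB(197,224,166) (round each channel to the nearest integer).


Multiply: C = A×B/255, rounded to nearest integer
R: 246×197/255 = 48462/255 ≈ 190.047 → 190
G: 174×224/255 = 38976/255 ≈ 152.847 → 153
B: 233×166/255 = 38678/255 ≈ 151.678 → 152
= RGB(190, 153, 152)


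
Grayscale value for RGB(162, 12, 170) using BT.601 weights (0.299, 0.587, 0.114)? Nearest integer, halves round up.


Gray = 0.299×R + 0.587×G + 0.114×B
Gray = 0.299×162 + 0.587×12 + 0.114×170
Gray = 48.438 + 7.044 + 19.380
Gray = 74.862 → round half up → 75
Gray = 75


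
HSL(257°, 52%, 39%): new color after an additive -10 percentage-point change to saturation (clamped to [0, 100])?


Original S = 52%
Adjustment = -10 percentage points
New S = 52 + (-10) = 42
Clamp to [0, 100] → 42
= HSL(257°, 42%, 39%)


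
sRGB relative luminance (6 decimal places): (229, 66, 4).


Linearize each channel (sRGB transfer function): c = v/255; c_lin = c/12.92 if c ≤ 0.04045, else ((c+0.055)/1.055)^2.4
  R: 229/255 ≈ 0.898039 > 0.04045 → ((0.898039+0.055)/1.055)^2.4 ≈ 0.783538
  G: 66/255 ≈ 0.258824 > 0.04045 → ((0.258824+0.055)/1.055)^2.4 ≈ 0.054480
  B: 4/255 ≈ 0.015686 ≤ 0.04045 → 0.015686/12.92 ≈ 0.001214
R_lin = 0.783538, G_lin = 0.054480, B_lin = 0.001214
L = 0.2126×R + 0.7152×G + 0.0722×B
L = 0.2126×0.783538 + 0.7152×0.054480 + 0.0722×0.001214
L ≈ 0.205632


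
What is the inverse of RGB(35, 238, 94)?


Invert: (255-R, 255-G, 255-B)
R: 255-35 = 220
G: 255-238 = 17
B: 255-94 = 161
= RGB(220, 17, 161)


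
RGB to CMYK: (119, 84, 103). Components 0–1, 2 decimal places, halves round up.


R'=119/255≈0.4667, G'=84/255≈0.3294, B'=103/255≈0.4039
K = 1 - max(R',G',B') = 1 - 119/255 = 136/255 = 0.53333… → 0.53
(1-R'-K)/(1-K) simplifies to (max-R)/max with max = 119:
C = (119-119)/119 = 0/119 = 0 → 0.00
M = (119-84)/119 = 35/119 = 0.29411… → 0.29
Y = (119-103)/119 = 16/119 = 0.13445… → 0.13
= CMYK(0.00, 0.29, 0.13, 0.53)


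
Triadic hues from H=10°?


Triadic: equally spaced at 120° intervals
H1 = 10°
H2 = (10 + 120) mod 360 = 130°
H3 = (10 + 240) mod 360 = 250°
Triadic = 10°, 130°, 250°


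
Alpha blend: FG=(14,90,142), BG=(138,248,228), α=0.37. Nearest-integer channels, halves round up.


C = α×F + (1-α)×B, with 1-α = 0.63
R: 0.37×14 + 0.63×138 = 5.18 + 86.94 = 92.12 → 92
G: 0.37×90 + 0.63×248 = 33.30 + 156.24 = 189.54 → 190
B: 0.37×142 + 0.63×228 = 52.54 + 143.64 = 196.18 → 196
= RGB(92, 190, 196)


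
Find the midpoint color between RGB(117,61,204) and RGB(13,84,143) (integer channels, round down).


Midpoint: each channel = ⌊(C₁+C₂)/2⌋
R: ⌊(117+13)/2⌋ = 65
G: ⌊(61+84)/2⌋ = 72
B: ⌊(204+143)/2⌋ = 173
= RGB(65, 72, 173)


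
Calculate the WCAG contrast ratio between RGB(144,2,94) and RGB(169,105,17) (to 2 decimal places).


Linearize each sRGB channel c=v/255: c/12.92 if c ≤ 0.04045 else ((c+0.055)/1.055)^2.4
L = 0.2126×R_lin + 0.7152×G_lin + 0.0722×B_lin
Color 1 (144,2,94):
  R=144: 144/255≈0.5647 > 0.04045 → ((0.5647+0.055)/1.055)^2.4 ≈ 0.27889
  G=2: 2/255≈0.0078 ≤ 0.04045 → 0.0078/12.92 ≈ 0.00061
  B=94: 94/255≈0.3686 > 0.04045 → ((0.3686+0.055)/1.055)^2.4 ≈ 0.11193
  L1 = 0.2126×0.27889 + 0.7152×0.00061 + 0.0722×0.11193 ≈ 0.06781
Color 2 (169,105,17):
  R=169: 169/255≈0.6627 > 0.04045 → ((0.6627+0.055)/1.055)^2.4 ≈ 0.39676
  G=105: 105/255≈0.4118 > 0.04045 → ((0.4118+0.055)/1.055)^2.4 ≈ 0.14126
  B=17: 17/255≈0.0667 > 0.04045 → ((0.0667+0.055)/1.055)^2.4 ≈ 0.00561
  L2 = 0.2126×0.39676 + 0.7152×0.14126 + 0.0722×0.00561 ≈ 0.18579
Lighter = 0.18579, Darker = 0.06781
Ratio = (L_lighter + 0.05) / (L_darker + 0.05)
Ratio = (0.18579 + 0.05) / (0.06781 + 0.05) = 0.23579 / 0.11781 ≈ 2.0014
Ratio ≈ 2.00:1


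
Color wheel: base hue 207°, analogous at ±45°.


Base hue: 207°
Left analog: (207 - 45) mod 360 = 162°
Right analog: (207 + 45) mod 360 = 252°
Analogous hues = 162° and 252°


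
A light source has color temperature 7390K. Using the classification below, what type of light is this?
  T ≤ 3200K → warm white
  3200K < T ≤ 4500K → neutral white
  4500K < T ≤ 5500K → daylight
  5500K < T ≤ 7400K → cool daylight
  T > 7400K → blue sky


Temperature: 7390K
5500K < 7390K ≤ 7400K → cool daylight
Classification: cool daylight


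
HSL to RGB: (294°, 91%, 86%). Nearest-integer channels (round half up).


H=294°, S=0.91, L=0.86
C = (1-|2L-1|)×S = (1-|0.72|)×0.91 = 0.2548
H' = H/60 = 294/60 ≈ 4.9000; X = C×(1-|H' mod 2 - 1|) = 0.22932
m = L - C/2 = 0.86 - 0.1274 = 0.7326
Sector ⌊H'⌋ = 4 → (R',G',B') = (0.22932, 0.0, 0.2548)
RGB = ((R'+m)×255, (G'+m)×255, (B'+m)×255) = (245.2896, 186.813, 251.787)
Round half up → RGB(245, 187, 252)


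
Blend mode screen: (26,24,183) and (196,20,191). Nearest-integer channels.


Screen: C = 255 - (255-A)×(255-B)/255, rounded to nearest integer
R: 255 - (255-26)×(255-196)/255 = 255 - 13511/255 ≈ 255 - 52.984 = 202.016 → 202
G: 255 - (255-24)×(255-20)/255 = 255 - 54285/255 ≈ 255 - 212.882 = 42.118 → 42
B: 255 - (255-183)×(255-191)/255 = 255 - 4608/255 ≈ 255 - 18.071 = 236.929 → 237
= RGB(202, 42, 237)


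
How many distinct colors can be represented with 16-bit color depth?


Colors = 2^bits = 2^16
= 65,536 colors


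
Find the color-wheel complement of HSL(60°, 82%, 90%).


Complement = opposite side of color wheel = hue + 180°
H' = (60 + 180) mod 360 = 240°
S and L unchanged.
= HSL(240°, 82%, 90%)


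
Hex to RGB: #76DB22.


76 → 118 (R)
DB → 219 (G)
22 → 34 (B)
= RGB(118, 219, 34)


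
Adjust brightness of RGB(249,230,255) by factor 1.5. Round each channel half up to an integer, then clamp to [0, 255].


Multiply each channel by 1.5, round half up, clamp to [0, 255]
R: 249×1.5 = 373.5 → round → 374 → clamp → 255
G: 230×1.5 = 345 → clamp → 255
B: 255×1.5 = 382.5 → round → 383 → clamp → 255
= RGB(255, 255, 255)


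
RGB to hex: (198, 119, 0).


R = 198 → C6 (hex)
G = 119 → 77 (hex)
B = 0 → 00 (hex)
Hex = #C67700


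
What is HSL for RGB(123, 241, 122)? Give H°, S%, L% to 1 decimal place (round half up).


Normalize: R'=123/255≈0.4824, G'=241/255≈0.9451, B'=122/255≈0.4784
Max=241/255, Min=122/255, Δ=Max-Min=119/255
L = (Max+Min)/2 = (241+122)/510 = 363/510 = 0.71176… → L = 71.2%
L > 0.5 → S = Δ/(2-Max-Min) = 119/(510-241-122) = 119/147 = 0.80952… → S = 81.0%
(the 1/255 factors cancel in S and H, so raw channel differences can be used)
Max is G' → H = 60 × ((B-R)/Δ + 2) = 60 × ((122-123)/119 + 2)
  -1/119 + 2 = -0.0084… + 2 = 1.9915…
  H = 60 × 1.9915… = 119.495…° → H = 119.5°
= HSL(119.5°, 81.0%, 71.2%)


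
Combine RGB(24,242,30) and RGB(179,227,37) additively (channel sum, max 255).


Additive: each channel = min(255, C₁+C₂)
R: 24+179 = 203 → 203
G: 242+227 = 469 → 255
B: 30+37 = 67 → 67
= RGB(203, 255, 67)


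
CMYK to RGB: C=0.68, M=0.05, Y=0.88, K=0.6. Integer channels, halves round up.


R = 255 × (1-C) × (1-K) = 255 × 0.32 × 0.40 = 32.64 → 33
G = 255 × (1-M) × (1-K) = 255 × 0.95 × 0.40 = 96.9 → 97
B = 255 × (1-Y) × (1-K) = 255 × 0.12 × 0.40 = 12.24 → 12
= RGB(33, 97, 12)


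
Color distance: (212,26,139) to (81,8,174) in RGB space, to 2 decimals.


d = √[(R₁-R₂)² + (G₁-G₂)² + (B₁-B₂)²]
d = √[(212-81)² + (26-8)² + (139-174)²]
d = √[17161 + 324 + 1225]
d = √18710
d ≈ 136.78


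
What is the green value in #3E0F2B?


Color: #3E0F2B
R = 3E = 62
G = 0F = 15
B = 2B = 43
Green = 15


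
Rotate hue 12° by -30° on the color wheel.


New hue = (H + rotation) mod 360
New hue = (12 -30) mod 360
= -18 mod 360
= 342°


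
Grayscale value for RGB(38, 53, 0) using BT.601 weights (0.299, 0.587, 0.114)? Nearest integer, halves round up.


Gray = 0.299×R + 0.587×G + 0.114×B
Gray = 0.299×38 + 0.587×53 + 0.114×0
Gray = 11.362 + 31.111 + 0.000
Gray = 42.473 → round half up → 42
Gray = 42


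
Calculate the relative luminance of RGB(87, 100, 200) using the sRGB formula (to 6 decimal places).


Linearize each channel (sRGB transfer function): c = v/255; c_lin = c/12.92 if c ≤ 0.04045, else ((c+0.055)/1.055)^2.4
  R: 87/255 ≈ 0.341176 > 0.04045 → ((0.341176+0.055)/1.055)^2.4 ≈ 0.095307
  G: 100/255 ≈ 0.392157 > 0.04045 → ((0.392157+0.055)/1.055)^2.4 ≈ 0.127438
  B: 200/255 ≈ 0.784314 > 0.04045 → ((0.784314+0.055)/1.055)^2.4 ≈ 0.577580
R_lin = 0.095307, G_lin = 0.127438, B_lin = 0.577580
L = 0.2126×R + 0.7152×G + 0.0722×B
L = 0.2126×0.095307 + 0.7152×0.127438 + 0.0722×0.577580
L ≈ 0.153107


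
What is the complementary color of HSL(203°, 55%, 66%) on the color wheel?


Complement = opposite side of color wheel = hue + 180°
H' = (203 + 180) mod 360 = 23°
S and L unchanged.
= HSL(23°, 55%, 66%)


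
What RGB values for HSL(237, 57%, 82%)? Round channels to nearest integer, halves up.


H=237°, S=0.57, L=0.82
C = (1-|2L-1|)×S = (1-|0.64|)×0.57 = 0.2052
H' = H/60 = 237/60 ≈ 3.9500; X = C×(1-|H' mod 2 - 1|) = 0.01026
m = L - C/2 = 0.82 - 0.1026 = 0.7174
Sector ⌊H'⌋ = 3 → (R',G',B') = (0.0, 0.01026, 0.2052)
RGB = ((R'+m)×255, (G'+m)×255, (B'+m)×255) = (182.937, 185.5533, 235.263)
Round half up → RGB(183, 186, 235)


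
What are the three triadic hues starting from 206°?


Triadic: equally spaced at 120° intervals
H1 = 206°
H2 = (206 + 120) mod 360 = 326°
H3 = (206 + 240) mod 360 = 86°
Triadic = 206°, 326°, 86°


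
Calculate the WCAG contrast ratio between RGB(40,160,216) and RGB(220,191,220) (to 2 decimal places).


Linearize each sRGB channel c=v/255: c/12.92 if c ≤ 0.04045 else ((c+0.055)/1.055)^2.4
L = 0.2126×R_lin + 0.7152×G_lin + 0.0722×B_lin
Color 1 (40,160,216):
  R=40: 40/255≈0.1569 > 0.04045 → ((0.1569+0.055)/1.055)^2.4 ≈ 0.02122
  G=160: 160/255≈0.6275 > 0.04045 → ((0.6275+0.055)/1.055)^2.4 ≈ 0.35153
  B=216: 216/255≈0.8471 > 0.04045 → ((0.8471+0.055)/1.055)^2.4 ≈ 0.68669
  L1 = 0.2126×0.02122 + 0.7152×0.35153 + 0.0722×0.68669 ≈ 0.30551
Color 2 (220,191,220):
  R=220: 220/255≈0.8627 > 0.04045 → ((0.8627+0.055)/1.055)^2.4 ≈ 0.71569
  G=191: 191/255≈0.7490 > 0.04045 → ((0.7490+0.055)/1.055)^2.4 ≈ 0.52100
  B=220: 220/255≈0.8627 > 0.04045 → ((0.8627+0.055)/1.055)^2.4 ≈ 0.71569
  L2 = 0.2126×0.71569 + 0.7152×0.52100 + 0.0722×0.71569 ≈ 0.57645
Lighter = 0.57645, Darker = 0.30551
Ratio = (L_lighter + 0.05) / (L_darker + 0.05)
Ratio = (0.57645 + 0.05) / (0.30551 + 0.05) = 0.62645 / 0.35551 ≈ 1.7621
Ratio ≈ 1.76:1


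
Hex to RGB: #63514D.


63 → 99 (R)
51 → 81 (G)
4D → 77 (B)
= RGB(99, 81, 77)


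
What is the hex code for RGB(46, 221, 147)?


R = 46 → 2E (hex)
G = 221 → DD (hex)
B = 147 → 93 (hex)
Hex = #2EDD93


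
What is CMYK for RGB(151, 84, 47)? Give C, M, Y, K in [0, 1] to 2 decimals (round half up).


R'=151/255≈0.5922, G'=84/255≈0.3294, B'=47/255≈0.1843
K = 1 - max(R',G',B') = 1 - 151/255 = 104/255 = 0.40784… → 0.41
(1-R'-K)/(1-K) simplifies to (max-R)/max with max = 151:
C = (151-151)/151 = 0/151 = 0 → 0.00
M = (151-84)/151 = 67/151 = 0.44370… → 0.44
Y = (151-47)/151 = 104/151 = 0.68874… → 0.69
= CMYK(0.00, 0.44, 0.69, 0.41)


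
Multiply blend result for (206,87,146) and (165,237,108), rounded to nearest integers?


Multiply: C = A×B/255, rounded to nearest integer
R: 206×165/255 = 33990/255 ≈ 133.294 → 133
G: 87×237/255 = 20619/255 ≈ 80.859 → 81
B: 146×108/255 = 15768/255 ≈ 61.835 → 62
= RGB(133, 81, 62)


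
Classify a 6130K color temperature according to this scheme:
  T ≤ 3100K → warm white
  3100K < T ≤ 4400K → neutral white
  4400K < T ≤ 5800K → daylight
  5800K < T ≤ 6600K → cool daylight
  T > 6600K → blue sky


Temperature: 6130K
5800K < 6130K ≤ 6600K → cool daylight
Classification: cool daylight


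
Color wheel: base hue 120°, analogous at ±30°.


Base hue: 120°
Left analog: (120 - 30) mod 360 = 90°
Right analog: (120 + 30) mod 360 = 150°
Analogous hues = 90° and 150°


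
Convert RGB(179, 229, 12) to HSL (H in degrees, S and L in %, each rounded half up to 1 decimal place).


Normalize: R'=179/255≈0.7020, G'=229/255≈0.8980, B'=12/255≈0.0471
Max=229/255, Min=12/255, Δ=Max-Min=217/255
L = (Max+Min)/2 = (229+12)/510 = 241/510 = 0.47254… → L = 47.3%
L ≤ 0.5 → S = Δ/(Max+Min) = 217/(229+12) = 217/241 = 0.90041… → S = 90.0%
(the 1/255 factors cancel in S and H, so raw channel differences can be used)
Max is G' → H = 60 × ((B-R)/Δ + 2) = 60 × ((12-179)/217 + 2)
  -167/217 + 2 = -0.7695… + 2 = 1.2304…
  H = 60 × 1.2304… = 73.824…° → H = 73.8°
= HSL(73.8°, 90.0%, 47.3%)


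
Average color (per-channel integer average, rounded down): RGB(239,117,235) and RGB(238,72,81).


Midpoint: each channel = ⌊(C₁+C₂)/2⌋
R: ⌊(239+238)/2⌋ = 238
G: ⌊(117+72)/2⌋ = 94
B: ⌊(235+81)/2⌋ = 158
= RGB(238, 94, 158)


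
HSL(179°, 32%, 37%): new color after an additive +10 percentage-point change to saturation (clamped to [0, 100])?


Original S = 32%
Adjustment = +10 percentage points
New S = 32 + (10) = 42
Clamp to [0, 100] → 42
= HSL(179°, 42%, 37%)


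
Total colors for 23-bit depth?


Colors = 2^bits = 2^23
= 8,388,608 colors


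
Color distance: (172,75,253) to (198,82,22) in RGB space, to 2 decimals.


d = √[(R₁-R₂)² + (G₁-G₂)² + (B₁-B₂)²]
d = √[(172-198)² + (75-82)² + (253-22)²]
d = √[676 + 49 + 53361]
d = √54086
d ≈ 232.56


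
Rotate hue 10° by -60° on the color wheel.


New hue = (H + rotation) mod 360
New hue = (10 -60) mod 360
= -50 mod 360
= 310°


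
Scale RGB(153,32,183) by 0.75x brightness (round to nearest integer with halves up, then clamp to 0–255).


Multiply each channel by 0.75, round half up, clamp to [0, 255]
R: 153×0.75 = 114.75 → round → 115
G: 32×0.75 = 24
B: 183×0.75 = 137.25 → round → 137
= RGB(115, 24, 137)


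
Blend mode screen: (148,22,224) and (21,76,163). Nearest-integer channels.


Screen: C = 255 - (255-A)×(255-B)/255, rounded to nearest integer
R: 255 - (255-148)×(255-21)/255 = 255 - 25038/255 ≈ 255 - 98.188 = 156.812 → 157
G: 255 - (255-22)×(255-76)/255 = 255 - 41707/255 ≈ 255 - 163.557 = 91.443 → 91
B: 255 - (255-224)×(255-163)/255 = 255 - 2852/255 ≈ 255 - 11.184 = 243.816 → 244
= RGB(157, 91, 244)


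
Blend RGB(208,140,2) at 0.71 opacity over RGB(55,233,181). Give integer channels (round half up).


C = α×F + (1-α)×B, with 1-α = 0.29
R: 0.71×208 + 0.29×55 = 147.68 + 15.95 = 163.63 → 164
G: 0.71×140 + 0.29×233 = 99.40 + 67.57 = 166.97 → 167
B: 0.71×2 + 0.29×181 = 1.42 + 52.49 = 53.91 → 54
= RGB(164, 167, 54)


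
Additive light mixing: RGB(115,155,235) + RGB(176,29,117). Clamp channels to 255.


Additive: each channel = min(255, C₁+C₂)
R: 115+176 = 291 → 255
G: 155+29 = 184 → 184
B: 235+117 = 352 → 255
= RGB(255, 184, 255)


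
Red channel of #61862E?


Color: #61862E
R = 61 = 97
G = 86 = 134
B = 2E = 46
Red = 97


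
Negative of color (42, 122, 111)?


Invert: (255-R, 255-G, 255-B)
R: 255-42 = 213
G: 255-122 = 133
B: 255-111 = 144
= RGB(213, 133, 144)


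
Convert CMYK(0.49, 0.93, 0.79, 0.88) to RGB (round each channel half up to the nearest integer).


R = 255 × (1-C) × (1-K) = 255 × 0.51 × 0.12 = 15.606 → 16
G = 255 × (1-M) × (1-K) = 255 × 0.07 × 0.12 = 2.142 → 2
B = 255 × (1-Y) × (1-K) = 255 × 0.21 × 0.12 = 6.426 → 6
= RGB(16, 2, 6)


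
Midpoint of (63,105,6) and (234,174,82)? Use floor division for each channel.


Midpoint: each channel = ⌊(C₁+C₂)/2⌋
R: ⌊(63+234)/2⌋ = 148
G: ⌊(105+174)/2⌋ = 139
B: ⌊(6+82)/2⌋ = 44
= RGB(148, 139, 44)


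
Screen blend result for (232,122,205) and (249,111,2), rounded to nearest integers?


Screen: C = 255 - (255-A)×(255-B)/255, rounded to nearest integer
R: 255 - (255-232)×(255-249)/255 = 255 - 138/255 ≈ 255 - 0.541 = 254.459 → 254
G: 255 - (255-122)×(255-111)/255 = 255 - 19152/255 ≈ 255 - 75.106 = 179.894 → 180
B: 255 - (255-205)×(255-2)/255 = 255 - 12650/255 ≈ 255 - 49.608 = 205.392 → 205
= RGB(254, 180, 205)


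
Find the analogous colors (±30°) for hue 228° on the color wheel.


Base hue: 228°
Left analog: (228 - 30) mod 360 = 198°
Right analog: (228 + 30) mod 360 = 258°
Analogous hues = 198° and 258°


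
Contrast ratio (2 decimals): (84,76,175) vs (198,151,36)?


Linearize each sRGB channel c=v/255: c/12.92 if c ≤ 0.04045 else ((c+0.055)/1.055)^2.4
L = 0.2126×R_lin + 0.7152×G_lin + 0.0722×B_lin
Color 1 (84,76,175):
  R=84: 84/255≈0.3294 > 0.04045 → ((0.3294+0.055)/1.055)^2.4 ≈ 0.08866
  G=76: 76/255≈0.2980 > 0.04045 → ((0.2980+0.055)/1.055)^2.4 ≈ 0.07227
  B=175: 175/255≈0.6863 > 0.04045 → ((0.6863+0.055)/1.055)^2.4 ≈ 0.42869
  L1 = 0.2126×0.08866 + 0.7152×0.07227 + 0.0722×0.42869 ≈ 0.10149
Color 2 (198,151,36):
  R=198: 198/255≈0.7765 > 0.04045 → ((0.7765+0.055)/1.055)^2.4 ≈ 0.56471
  G=151: 151/255≈0.5922 > 0.04045 → ((0.5922+0.055)/1.055)^2.4 ≈ 0.30947
  B=36: 36/255≈0.1412 > 0.04045 → ((0.1412+0.055)/1.055)^2.4 ≈ 0.01764
  L2 = 0.2126×0.56471 + 0.7152×0.30947 + 0.0722×0.01764 ≈ 0.34266
Lighter = 0.34266, Darker = 0.10149
Ratio = (L_lighter + 0.05) / (L_darker + 0.05)
Ratio = (0.34266 + 0.05) / (0.10149 + 0.05) = 0.39266 / 0.15149 ≈ 2.5920
Ratio ≈ 2.59:1


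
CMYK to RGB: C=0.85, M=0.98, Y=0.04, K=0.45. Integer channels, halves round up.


R = 255 × (1-C) × (1-K) = 255 × 0.15 × 0.55 = 21.0375 → 21
G = 255 × (1-M) × (1-K) = 255 × 0.02 × 0.55 = 2.805 → 3
B = 255 × (1-Y) × (1-K) = 255 × 0.96 × 0.55 = 134.64 → 135
= RGB(21, 3, 135)


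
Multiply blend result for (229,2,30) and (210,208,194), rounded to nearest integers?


Multiply: C = A×B/255, rounded to nearest integer
R: 229×210/255 = 48090/255 ≈ 188.588 → 189
G: 2×208/255 = 416/255 ≈ 1.631 → 2
B: 30×194/255 = 5820/255 ≈ 22.824 → 23
= RGB(189, 2, 23)


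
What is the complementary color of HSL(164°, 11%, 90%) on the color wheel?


Complement = opposite side of color wheel = hue + 180°
H' = (164 + 180) mod 360 = 344°
S and L unchanged.
= HSL(344°, 11%, 90%)


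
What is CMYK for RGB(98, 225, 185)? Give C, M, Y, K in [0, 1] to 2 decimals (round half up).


R'=98/255≈0.3843, G'=225/255≈0.8824, B'=185/255≈0.7255
K = 1 - max(R',G',B') = 1 - 225/255 = 30/255 = 0.11764… → 0.12
(1-R'-K)/(1-K) simplifies to (max-R)/max with max = 225:
C = (225-98)/225 = 127/225 = 0.56444… → 0.56
M = (225-225)/225 = 0/225 = 0 → 0.00
Y = (225-185)/225 = 40/225 = 0.17777… → 0.18
= CMYK(0.56, 0.00, 0.18, 0.12)


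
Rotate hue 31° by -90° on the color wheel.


New hue = (H + rotation) mod 360
New hue = (31 -90) mod 360
= -59 mod 360
= 301°
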